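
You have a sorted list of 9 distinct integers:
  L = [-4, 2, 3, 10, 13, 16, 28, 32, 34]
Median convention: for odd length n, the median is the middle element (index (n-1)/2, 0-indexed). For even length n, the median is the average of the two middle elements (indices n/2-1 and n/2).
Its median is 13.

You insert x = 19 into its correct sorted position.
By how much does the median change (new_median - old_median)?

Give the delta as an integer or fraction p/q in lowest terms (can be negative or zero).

Answer: 3/2

Derivation:
Old median = 13
After inserting x = 19: new sorted = [-4, 2, 3, 10, 13, 16, 19, 28, 32, 34]
New median = 29/2
Delta = 29/2 - 13 = 3/2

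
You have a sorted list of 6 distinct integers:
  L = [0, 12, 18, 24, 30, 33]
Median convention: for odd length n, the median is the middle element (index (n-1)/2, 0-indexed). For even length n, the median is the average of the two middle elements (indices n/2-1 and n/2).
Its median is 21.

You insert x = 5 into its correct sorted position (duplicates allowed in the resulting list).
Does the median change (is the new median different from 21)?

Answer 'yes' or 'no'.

Old median = 21
Insert x = 5
New median = 18
Changed? yes

Answer: yes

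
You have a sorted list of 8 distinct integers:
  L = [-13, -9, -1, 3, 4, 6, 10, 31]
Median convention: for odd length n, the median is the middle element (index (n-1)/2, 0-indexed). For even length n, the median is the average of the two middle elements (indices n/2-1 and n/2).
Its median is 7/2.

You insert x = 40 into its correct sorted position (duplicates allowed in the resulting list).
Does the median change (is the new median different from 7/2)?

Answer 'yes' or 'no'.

Old median = 7/2
Insert x = 40
New median = 4
Changed? yes

Answer: yes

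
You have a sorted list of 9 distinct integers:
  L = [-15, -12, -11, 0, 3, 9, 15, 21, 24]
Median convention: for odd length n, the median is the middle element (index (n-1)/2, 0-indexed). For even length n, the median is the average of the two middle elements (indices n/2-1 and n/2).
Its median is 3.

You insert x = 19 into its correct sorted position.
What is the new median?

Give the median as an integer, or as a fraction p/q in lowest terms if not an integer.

Old list (sorted, length 9): [-15, -12, -11, 0, 3, 9, 15, 21, 24]
Old median = 3
Insert x = 19
Old length odd (9). Middle was index 4 = 3.
New length even (10). New median = avg of two middle elements.
x = 19: 7 elements are < x, 2 elements are > x.
New sorted list: [-15, -12, -11, 0, 3, 9, 15, 19, 21, 24]
New median = 6

Answer: 6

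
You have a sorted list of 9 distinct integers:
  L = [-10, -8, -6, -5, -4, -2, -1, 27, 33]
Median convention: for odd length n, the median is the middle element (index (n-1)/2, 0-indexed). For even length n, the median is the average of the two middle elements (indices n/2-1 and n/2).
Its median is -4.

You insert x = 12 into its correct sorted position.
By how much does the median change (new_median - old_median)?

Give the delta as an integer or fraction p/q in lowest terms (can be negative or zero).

Old median = -4
After inserting x = 12: new sorted = [-10, -8, -6, -5, -4, -2, -1, 12, 27, 33]
New median = -3
Delta = -3 - -4 = 1

Answer: 1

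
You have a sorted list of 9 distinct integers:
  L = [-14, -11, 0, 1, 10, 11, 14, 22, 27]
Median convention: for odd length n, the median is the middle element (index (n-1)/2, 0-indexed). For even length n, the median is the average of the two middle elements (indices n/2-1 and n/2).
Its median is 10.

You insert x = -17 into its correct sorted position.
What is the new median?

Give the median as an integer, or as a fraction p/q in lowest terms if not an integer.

Answer: 11/2

Derivation:
Old list (sorted, length 9): [-14, -11, 0, 1, 10, 11, 14, 22, 27]
Old median = 10
Insert x = -17
Old length odd (9). Middle was index 4 = 10.
New length even (10). New median = avg of two middle elements.
x = -17: 0 elements are < x, 9 elements are > x.
New sorted list: [-17, -14, -11, 0, 1, 10, 11, 14, 22, 27]
New median = 11/2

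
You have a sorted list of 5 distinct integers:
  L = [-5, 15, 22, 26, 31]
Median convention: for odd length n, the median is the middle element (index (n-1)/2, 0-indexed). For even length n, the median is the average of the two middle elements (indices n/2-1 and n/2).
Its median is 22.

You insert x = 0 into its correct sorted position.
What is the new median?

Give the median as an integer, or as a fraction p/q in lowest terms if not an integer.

Old list (sorted, length 5): [-5, 15, 22, 26, 31]
Old median = 22
Insert x = 0
Old length odd (5). Middle was index 2 = 22.
New length even (6). New median = avg of two middle elements.
x = 0: 1 elements are < x, 4 elements are > x.
New sorted list: [-5, 0, 15, 22, 26, 31]
New median = 37/2

Answer: 37/2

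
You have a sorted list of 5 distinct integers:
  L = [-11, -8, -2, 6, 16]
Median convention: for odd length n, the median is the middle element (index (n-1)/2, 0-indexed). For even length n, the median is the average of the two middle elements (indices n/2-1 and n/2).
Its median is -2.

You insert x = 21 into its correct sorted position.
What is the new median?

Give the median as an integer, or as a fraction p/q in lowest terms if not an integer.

Old list (sorted, length 5): [-11, -8, -2, 6, 16]
Old median = -2
Insert x = 21
Old length odd (5). Middle was index 2 = -2.
New length even (6). New median = avg of two middle elements.
x = 21: 5 elements are < x, 0 elements are > x.
New sorted list: [-11, -8, -2, 6, 16, 21]
New median = 2

Answer: 2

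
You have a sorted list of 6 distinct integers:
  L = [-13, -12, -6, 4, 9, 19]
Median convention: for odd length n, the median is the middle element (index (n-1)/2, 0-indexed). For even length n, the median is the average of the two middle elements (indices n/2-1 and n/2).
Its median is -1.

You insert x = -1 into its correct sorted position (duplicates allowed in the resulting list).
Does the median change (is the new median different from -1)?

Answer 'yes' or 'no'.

Old median = -1
Insert x = -1
New median = -1
Changed? no

Answer: no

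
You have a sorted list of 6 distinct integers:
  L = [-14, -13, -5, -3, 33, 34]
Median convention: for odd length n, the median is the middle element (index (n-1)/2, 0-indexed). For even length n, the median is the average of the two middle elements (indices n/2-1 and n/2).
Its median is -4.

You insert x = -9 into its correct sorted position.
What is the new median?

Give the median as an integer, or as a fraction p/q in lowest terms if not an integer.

Answer: -5

Derivation:
Old list (sorted, length 6): [-14, -13, -5, -3, 33, 34]
Old median = -4
Insert x = -9
Old length even (6). Middle pair: indices 2,3 = -5,-3.
New length odd (7). New median = single middle element.
x = -9: 2 elements are < x, 4 elements are > x.
New sorted list: [-14, -13, -9, -5, -3, 33, 34]
New median = -5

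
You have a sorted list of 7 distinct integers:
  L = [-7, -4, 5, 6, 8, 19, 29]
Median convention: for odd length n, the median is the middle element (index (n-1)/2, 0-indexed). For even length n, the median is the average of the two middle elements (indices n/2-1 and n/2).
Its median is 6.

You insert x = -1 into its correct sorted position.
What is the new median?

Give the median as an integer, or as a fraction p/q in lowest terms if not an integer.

Old list (sorted, length 7): [-7, -4, 5, 6, 8, 19, 29]
Old median = 6
Insert x = -1
Old length odd (7). Middle was index 3 = 6.
New length even (8). New median = avg of two middle elements.
x = -1: 2 elements are < x, 5 elements are > x.
New sorted list: [-7, -4, -1, 5, 6, 8, 19, 29]
New median = 11/2

Answer: 11/2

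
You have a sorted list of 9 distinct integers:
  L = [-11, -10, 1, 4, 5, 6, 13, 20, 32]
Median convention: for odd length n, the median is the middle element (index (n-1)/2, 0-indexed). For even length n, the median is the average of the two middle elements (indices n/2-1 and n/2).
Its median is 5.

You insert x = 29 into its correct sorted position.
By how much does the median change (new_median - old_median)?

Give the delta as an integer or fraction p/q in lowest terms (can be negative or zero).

Old median = 5
After inserting x = 29: new sorted = [-11, -10, 1, 4, 5, 6, 13, 20, 29, 32]
New median = 11/2
Delta = 11/2 - 5 = 1/2

Answer: 1/2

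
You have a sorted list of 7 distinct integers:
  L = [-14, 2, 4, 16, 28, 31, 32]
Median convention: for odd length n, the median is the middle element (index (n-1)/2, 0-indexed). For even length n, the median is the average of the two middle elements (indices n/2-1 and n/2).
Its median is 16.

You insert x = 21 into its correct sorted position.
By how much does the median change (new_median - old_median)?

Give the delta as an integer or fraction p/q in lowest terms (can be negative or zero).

Old median = 16
After inserting x = 21: new sorted = [-14, 2, 4, 16, 21, 28, 31, 32]
New median = 37/2
Delta = 37/2 - 16 = 5/2

Answer: 5/2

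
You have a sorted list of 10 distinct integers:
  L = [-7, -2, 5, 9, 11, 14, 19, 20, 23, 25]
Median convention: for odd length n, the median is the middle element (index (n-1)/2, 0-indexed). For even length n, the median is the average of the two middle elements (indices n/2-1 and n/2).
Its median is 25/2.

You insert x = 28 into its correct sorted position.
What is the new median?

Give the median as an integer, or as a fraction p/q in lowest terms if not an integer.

Answer: 14

Derivation:
Old list (sorted, length 10): [-7, -2, 5, 9, 11, 14, 19, 20, 23, 25]
Old median = 25/2
Insert x = 28
Old length even (10). Middle pair: indices 4,5 = 11,14.
New length odd (11). New median = single middle element.
x = 28: 10 elements are < x, 0 elements are > x.
New sorted list: [-7, -2, 5, 9, 11, 14, 19, 20, 23, 25, 28]
New median = 14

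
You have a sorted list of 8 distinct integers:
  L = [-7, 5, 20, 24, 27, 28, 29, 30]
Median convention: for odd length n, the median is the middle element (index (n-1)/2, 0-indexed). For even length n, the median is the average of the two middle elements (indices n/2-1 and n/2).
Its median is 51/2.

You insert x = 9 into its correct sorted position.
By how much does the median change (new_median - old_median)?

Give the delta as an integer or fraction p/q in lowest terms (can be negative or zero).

Old median = 51/2
After inserting x = 9: new sorted = [-7, 5, 9, 20, 24, 27, 28, 29, 30]
New median = 24
Delta = 24 - 51/2 = -3/2

Answer: -3/2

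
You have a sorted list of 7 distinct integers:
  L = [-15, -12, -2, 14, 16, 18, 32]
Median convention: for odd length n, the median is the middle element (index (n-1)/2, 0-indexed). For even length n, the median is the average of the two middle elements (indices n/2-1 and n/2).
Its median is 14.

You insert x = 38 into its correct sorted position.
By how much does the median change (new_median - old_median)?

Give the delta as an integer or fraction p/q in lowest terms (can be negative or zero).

Old median = 14
After inserting x = 38: new sorted = [-15, -12, -2, 14, 16, 18, 32, 38]
New median = 15
Delta = 15 - 14 = 1

Answer: 1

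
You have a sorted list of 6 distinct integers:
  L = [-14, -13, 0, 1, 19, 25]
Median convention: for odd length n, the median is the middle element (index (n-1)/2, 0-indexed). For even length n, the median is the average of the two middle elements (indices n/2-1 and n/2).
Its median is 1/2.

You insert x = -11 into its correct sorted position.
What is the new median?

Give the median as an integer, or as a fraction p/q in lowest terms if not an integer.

Old list (sorted, length 6): [-14, -13, 0, 1, 19, 25]
Old median = 1/2
Insert x = -11
Old length even (6). Middle pair: indices 2,3 = 0,1.
New length odd (7). New median = single middle element.
x = -11: 2 elements are < x, 4 elements are > x.
New sorted list: [-14, -13, -11, 0, 1, 19, 25]
New median = 0

Answer: 0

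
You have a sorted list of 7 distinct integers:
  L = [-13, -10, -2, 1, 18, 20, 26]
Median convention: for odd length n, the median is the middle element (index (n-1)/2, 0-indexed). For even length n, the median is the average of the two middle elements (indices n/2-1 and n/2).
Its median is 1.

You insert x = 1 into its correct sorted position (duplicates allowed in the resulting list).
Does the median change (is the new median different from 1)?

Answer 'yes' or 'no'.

Answer: no

Derivation:
Old median = 1
Insert x = 1
New median = 1
Changed? no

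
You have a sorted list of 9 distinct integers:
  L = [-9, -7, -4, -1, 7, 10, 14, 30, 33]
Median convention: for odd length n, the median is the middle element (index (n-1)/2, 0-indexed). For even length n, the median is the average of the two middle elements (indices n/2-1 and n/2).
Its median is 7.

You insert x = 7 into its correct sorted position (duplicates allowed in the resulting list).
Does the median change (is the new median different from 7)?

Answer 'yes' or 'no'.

Old median = 7
Insert x = 7
New median = 7
Changed? no

Answer: no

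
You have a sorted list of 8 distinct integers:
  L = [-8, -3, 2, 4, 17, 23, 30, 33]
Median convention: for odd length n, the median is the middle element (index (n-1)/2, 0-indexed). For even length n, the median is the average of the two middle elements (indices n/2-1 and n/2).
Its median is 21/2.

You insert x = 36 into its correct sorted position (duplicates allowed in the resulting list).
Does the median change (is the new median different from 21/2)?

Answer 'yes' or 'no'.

Answer: yes

Derivation:
Old median = 21/2
Insert x = 36
New median = 17
Changed? yes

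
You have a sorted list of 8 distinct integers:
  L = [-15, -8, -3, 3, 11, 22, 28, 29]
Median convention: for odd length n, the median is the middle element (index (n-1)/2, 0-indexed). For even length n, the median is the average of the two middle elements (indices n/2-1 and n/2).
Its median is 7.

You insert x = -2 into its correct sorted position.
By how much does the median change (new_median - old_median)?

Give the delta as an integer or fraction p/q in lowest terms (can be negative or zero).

Answer: -4

Derivation:
Old median = 7
After inserting x = -2: new sorted = [-15, -8, -3, -2, 3, 11, 22, 28, 29]
New median = 3
Delta = 3 - 7 = -4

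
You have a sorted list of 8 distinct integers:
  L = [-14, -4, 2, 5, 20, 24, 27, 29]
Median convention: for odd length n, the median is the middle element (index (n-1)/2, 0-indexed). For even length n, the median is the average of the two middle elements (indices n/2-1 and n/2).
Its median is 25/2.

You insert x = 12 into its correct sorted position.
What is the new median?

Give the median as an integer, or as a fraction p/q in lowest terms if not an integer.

Answer: 12

Derivation:
Old list (sorted, length 8): [-14, -4, 2, 5, 20, 24, 27, 29]
Old median = 25/2
Insert x = 12
Old length even (8). Middle pair: indices 3,4 = 5,20.
New length odd (9). New median = single middle element.
x = 12: 4 elements are < x, 4 elements are > x.
New sorted list: [-14, -4, 2, 5, 12, 20, 24, 27, 29]
New median = 12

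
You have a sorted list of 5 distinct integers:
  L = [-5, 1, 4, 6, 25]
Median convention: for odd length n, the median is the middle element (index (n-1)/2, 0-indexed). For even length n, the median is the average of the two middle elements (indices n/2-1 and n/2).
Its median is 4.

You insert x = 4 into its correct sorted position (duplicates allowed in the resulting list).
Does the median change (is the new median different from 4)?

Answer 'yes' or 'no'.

Old median = 4
Insert x = 4
New median = 4
Changed? no

Answer: no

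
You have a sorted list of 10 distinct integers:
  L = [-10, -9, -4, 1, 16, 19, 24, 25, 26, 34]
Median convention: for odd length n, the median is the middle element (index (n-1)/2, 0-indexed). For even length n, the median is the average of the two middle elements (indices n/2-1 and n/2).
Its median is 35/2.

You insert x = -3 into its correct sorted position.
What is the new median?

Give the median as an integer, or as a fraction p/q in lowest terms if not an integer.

Answer: 16

Derivation:
Old list (sorted, length 10): [-10, -9, -4, 1, 16, 19, 24, 25, 26, 34]
Old median = 35/2
Insert x = -3
Old length even (10). Middle pair: indices 4,5 = 16,19.
New length odd (11). New median = single middle element.
x = -3: 3 elements are < x, 7 elements are > x.
New sorted list: [-10, -9, -4, -3, 1, 16, 19, 24, 25, 26, 34]
New median = 16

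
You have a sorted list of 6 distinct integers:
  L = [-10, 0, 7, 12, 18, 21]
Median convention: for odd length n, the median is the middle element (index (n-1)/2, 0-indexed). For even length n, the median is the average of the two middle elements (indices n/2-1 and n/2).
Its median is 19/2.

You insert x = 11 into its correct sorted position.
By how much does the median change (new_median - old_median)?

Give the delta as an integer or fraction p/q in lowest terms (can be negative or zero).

Answer: 3/2

Derivation:
Old median = 19/2
After inserting x = 11: new sorted = [-10, 0, 7, 11, 12, 18, 21]
New median = 11
Delta = 11 - 19/2 = 3/2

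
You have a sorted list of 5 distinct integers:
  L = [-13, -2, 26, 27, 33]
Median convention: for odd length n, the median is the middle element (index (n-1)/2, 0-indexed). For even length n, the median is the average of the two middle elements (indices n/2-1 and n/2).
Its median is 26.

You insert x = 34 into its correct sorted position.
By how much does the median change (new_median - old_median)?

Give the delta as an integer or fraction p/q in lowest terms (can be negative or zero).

Old median = 26
After inserting x = 34: new sorted = [-13, -2, 26, 27, 33, 34]
New median = 53/2
Delta = 53/2 - 26 = 1/2

Answer: 1/2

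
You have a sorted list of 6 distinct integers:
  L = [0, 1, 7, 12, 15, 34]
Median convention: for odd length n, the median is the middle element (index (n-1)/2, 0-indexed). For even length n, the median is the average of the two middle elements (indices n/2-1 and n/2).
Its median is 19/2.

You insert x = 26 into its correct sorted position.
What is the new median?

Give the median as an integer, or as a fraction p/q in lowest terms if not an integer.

Answer: 12

Derivation:
Old list (sorted, length 6): [0, 1, 7, 12, 15, 34]
Old median = 19/2
Insert x = 26
Old length even (6). Middle pair: indices 2,3 = 7,12.
New length odd (7). New median = single middle element.
x = 26: 5 elements are < x, 1 elements are > x.
New sorted list: [0, 1, 7, 12, 15, 26, 34]
New median = 12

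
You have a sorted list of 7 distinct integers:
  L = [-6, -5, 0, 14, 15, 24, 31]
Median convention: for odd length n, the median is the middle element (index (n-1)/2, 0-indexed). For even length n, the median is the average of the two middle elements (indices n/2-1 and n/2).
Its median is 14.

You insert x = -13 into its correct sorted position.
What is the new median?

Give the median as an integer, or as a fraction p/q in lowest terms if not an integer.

Old list (sorted, length 7): [-6, -5, 0, 14, 15, 24, 31]
Old median = 14
Insert x = -13
Old length odd (7). Middle was index 3 = 14.
New length even (8). New median = avg of two middle elements.
x = -13: 0 elements are < x, 7 elements are > x.
New sorted list: [-13, -6, -5, 0, 14, 15, 24, 31]
New median = 7

Answer: 7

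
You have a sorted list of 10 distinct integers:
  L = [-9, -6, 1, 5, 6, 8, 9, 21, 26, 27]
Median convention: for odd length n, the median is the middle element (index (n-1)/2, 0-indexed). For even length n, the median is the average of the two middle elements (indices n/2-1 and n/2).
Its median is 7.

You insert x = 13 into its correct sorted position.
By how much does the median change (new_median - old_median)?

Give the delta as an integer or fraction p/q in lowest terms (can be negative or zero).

Answer: 1

Derivation:
Old median = 7
After inserting x = 13: new sorted = [-9, -6, 1, 5, 6, 8, 9, 13, 21, 26, 27]
New median = 8
Delta = 8 - 7 = 1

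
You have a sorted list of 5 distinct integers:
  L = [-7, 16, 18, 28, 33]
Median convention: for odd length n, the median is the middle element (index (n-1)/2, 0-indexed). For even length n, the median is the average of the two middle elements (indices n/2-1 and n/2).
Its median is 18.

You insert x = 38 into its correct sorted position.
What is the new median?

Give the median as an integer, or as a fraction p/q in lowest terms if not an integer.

Answer: 23

Derivation:
Old list (sorted, length 5): [-7, 16, 18, 28, 33]
Old median = 18
Insert x = 38
Old length odd (5). Middle was index 2 = 18.
New length even (6). New median = avg of two middle elements.
x = 38: 5 elements are < x, 0 elements are > x.
New sorted list: [-7, 16, 18, 28, 33, 38]
New median = 23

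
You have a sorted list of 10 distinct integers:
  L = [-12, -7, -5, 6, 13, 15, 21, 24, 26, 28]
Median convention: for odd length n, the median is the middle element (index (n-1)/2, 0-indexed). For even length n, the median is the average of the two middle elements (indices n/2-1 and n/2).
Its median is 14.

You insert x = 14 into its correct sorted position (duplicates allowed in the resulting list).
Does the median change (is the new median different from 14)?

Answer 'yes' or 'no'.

Old median = 14
Insert x = 14
New median = 14
Changed? no

Answer: no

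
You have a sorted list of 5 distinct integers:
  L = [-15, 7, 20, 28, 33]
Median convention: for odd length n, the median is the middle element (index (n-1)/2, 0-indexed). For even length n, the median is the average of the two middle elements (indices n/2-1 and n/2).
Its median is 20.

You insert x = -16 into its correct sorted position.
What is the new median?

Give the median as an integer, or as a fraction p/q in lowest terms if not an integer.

Old list (sorted, length 5): [-15, 7, 20, 28, 33]
Old median = 20
Insert x = -16
Old length odd (5). Middle was index 2 = 20.
New length even (6). New median = avg of two middle elements.
x = -16: 0 elements are < x, 5 elements are > x.
New sorted list: [-16, -15, 7, 20, 28, 33]
New median = 27/2

Answer: 27/2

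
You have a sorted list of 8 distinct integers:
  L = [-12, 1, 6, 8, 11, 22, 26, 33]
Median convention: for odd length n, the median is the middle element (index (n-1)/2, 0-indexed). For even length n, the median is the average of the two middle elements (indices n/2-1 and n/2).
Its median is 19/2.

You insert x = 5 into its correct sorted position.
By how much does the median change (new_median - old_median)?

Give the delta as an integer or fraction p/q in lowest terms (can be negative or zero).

Answer: -3/2

Derivation:
Old median = 19/2
After inserting x = 5: new sorted = [-12, 1, 5, 6, 8, 11, 22, 26, 33]
New median = 8
Delta = 8 - 19/2 = -3/2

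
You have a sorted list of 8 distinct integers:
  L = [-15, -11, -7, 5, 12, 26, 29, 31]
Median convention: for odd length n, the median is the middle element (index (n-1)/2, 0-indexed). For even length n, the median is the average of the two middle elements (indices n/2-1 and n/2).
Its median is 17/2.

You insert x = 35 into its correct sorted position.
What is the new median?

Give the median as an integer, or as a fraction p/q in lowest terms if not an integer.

Old list (sorted, length 8): [-15, -11, -7, 5, 12, 26, 29, 31]
Old median = 17/2
Insert x = 35
Old length even (8). Middle pair: indices 3,4 = 5,12.
New length odd (9). New median = single middle element.
x = 35: 8 elements are < x, 0 elements are > x.
New sorted list: [-15, -11, -7, 5, 12, 26, 29, 31, 35]
New median = 12

Answer: 12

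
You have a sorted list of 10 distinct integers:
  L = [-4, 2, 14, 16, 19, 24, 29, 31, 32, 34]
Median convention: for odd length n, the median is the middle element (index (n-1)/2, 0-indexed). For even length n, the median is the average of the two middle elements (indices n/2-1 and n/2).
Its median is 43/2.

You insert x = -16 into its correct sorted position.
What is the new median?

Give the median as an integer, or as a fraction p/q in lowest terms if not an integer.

Old list (sorted, length 10): [-4, 2, 14, 16, 19, 24, 29, 31, 32, 34]
Old median = 43/2
Insert x = -16
Old length even (10). Middle pair: indices 4,5 = 19,24.
New length odd (11). New median = single middle element.
x = -16: 0 elements are < x, 10 elements are > x.
New sorted list: [-16, -4, 2, 14, 16, 19, 24, 29, 31, 32, 34]
New median = 19

Answer: 19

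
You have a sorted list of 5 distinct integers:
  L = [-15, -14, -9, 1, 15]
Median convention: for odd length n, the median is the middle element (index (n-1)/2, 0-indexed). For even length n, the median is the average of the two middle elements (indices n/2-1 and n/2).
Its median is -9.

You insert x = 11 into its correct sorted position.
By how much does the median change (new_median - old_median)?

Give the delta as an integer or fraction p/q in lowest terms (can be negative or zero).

Old median = -9
After inserting x = 11: new sorted = [-15, -14, -9, 1, 11, 15]
New median = -4
Delta = -4 - -9 = 5

Answer: 5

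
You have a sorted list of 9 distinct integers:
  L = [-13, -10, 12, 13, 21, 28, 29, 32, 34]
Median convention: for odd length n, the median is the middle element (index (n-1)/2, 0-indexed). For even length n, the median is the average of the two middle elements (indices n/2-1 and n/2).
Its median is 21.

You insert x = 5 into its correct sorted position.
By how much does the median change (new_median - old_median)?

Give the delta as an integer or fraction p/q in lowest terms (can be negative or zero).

Answer: -4

Derivation:
Old median = 21
After inserting x = 5: new sorted = [-13, -10, 5, 12, 13, 21, 28, 29, 32, 34]
New median = 17
Delta = 17 - 21 = -4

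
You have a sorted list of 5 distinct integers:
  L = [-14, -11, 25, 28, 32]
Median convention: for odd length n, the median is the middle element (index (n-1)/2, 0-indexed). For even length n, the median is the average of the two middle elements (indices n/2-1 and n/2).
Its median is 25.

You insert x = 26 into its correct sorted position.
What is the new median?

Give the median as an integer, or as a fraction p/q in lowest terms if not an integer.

Old list (sorted, length 5): [-14, -11, 25, 28, 32]
Old median = 25
Insert x = 26
Old length odd (5). Middle was index 2 = 25.
New length even (6). New median = avg of two middle elements.
x = 26: 3 elements are < x, 2 elements are > x.
New sorted list: [-14, -11, 25, 26, 28, 32]
New median = 51/2

Answer: 51/2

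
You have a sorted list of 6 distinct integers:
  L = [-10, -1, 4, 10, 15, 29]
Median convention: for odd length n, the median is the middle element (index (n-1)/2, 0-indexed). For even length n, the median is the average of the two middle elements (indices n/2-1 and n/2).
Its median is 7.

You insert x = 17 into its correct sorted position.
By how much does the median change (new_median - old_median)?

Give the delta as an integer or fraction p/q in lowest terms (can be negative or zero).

Old median = 7
After inserting x = 17: new sorted = [-10, -1, 4, 10, 15, 17, 29]
New median = 10
Delta = 10 - 7 = 3

Answer: 3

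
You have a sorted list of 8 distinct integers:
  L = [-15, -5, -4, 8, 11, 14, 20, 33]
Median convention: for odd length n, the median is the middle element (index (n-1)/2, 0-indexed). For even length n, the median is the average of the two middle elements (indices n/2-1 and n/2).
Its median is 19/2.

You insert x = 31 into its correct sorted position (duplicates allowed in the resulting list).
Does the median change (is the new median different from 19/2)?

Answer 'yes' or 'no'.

Answer: yes

Derivation:
Old median = 19/2
Insert x = 31
New median = 11
Changed? yes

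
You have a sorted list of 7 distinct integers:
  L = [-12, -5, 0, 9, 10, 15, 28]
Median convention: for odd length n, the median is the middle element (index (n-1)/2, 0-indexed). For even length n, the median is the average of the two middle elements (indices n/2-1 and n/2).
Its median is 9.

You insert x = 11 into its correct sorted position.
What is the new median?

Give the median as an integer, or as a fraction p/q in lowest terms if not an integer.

Answer: 19/2

Derivation:
Old list (sorted, length 7): [-12, -5, 0, 9, 10, 15, 28]
Old median = 9
Insert x = 11
Old length odd (7). Middle was index 3 = 9.
New length even (8). New median = avg of two middle elements.
x = 11: 5 elements are < x, 2 elements are > x.
New sorted list: [-12, -5, 0, 9, 10, 11, 15, 28]
New median = 19/2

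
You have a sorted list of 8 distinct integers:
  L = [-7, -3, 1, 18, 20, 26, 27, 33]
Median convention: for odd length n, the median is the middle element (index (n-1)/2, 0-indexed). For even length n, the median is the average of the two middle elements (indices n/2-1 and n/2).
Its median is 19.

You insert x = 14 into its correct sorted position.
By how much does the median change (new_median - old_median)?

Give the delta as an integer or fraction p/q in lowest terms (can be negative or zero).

Old median = 19
After inserting x = 14: new sorted = [-7, -3, 1, 14, 18, 20, 26, 27, 33]
New median = 18
Delta = 18 - 19 = -1

Answer: -1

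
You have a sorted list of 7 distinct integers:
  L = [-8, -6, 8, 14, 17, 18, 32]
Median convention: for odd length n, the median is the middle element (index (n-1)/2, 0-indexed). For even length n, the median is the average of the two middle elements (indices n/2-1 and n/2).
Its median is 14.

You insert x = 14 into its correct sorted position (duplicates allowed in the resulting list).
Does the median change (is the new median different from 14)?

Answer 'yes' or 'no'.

Old median = 14
Insert x = 14
New median = 14
Changed? no

Answer: no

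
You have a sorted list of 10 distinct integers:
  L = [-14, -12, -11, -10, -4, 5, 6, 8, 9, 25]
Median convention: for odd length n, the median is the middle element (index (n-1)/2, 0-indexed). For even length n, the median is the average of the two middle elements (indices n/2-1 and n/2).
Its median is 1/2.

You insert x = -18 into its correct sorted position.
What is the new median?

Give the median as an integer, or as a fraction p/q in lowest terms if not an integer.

Old list (sorted, length 10): [-14, -12, -11, -10, -4, 5, 6, 8, 9, 25]
Old median = 1/2
Insert x = -18
Old length even (10). Middle pair: indices 4,5 = -4,5.
New length odd (11). New median = single middle element.
x = -18: 0 elements are < x, 10 elements are > x.
New sorted list: [-18, -14, -12, -11, -10, -4, 5, 6, 8, 9, 25]
New median = -4

Answer: -4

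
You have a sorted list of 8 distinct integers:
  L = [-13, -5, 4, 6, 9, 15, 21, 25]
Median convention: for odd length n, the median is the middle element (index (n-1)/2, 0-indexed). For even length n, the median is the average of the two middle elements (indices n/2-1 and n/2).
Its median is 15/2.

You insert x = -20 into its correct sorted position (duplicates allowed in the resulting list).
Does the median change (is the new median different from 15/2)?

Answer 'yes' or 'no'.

Answer: yes

Derivation:
Old median = 15/2
Insert x = -20
New median = 6
Changed? yes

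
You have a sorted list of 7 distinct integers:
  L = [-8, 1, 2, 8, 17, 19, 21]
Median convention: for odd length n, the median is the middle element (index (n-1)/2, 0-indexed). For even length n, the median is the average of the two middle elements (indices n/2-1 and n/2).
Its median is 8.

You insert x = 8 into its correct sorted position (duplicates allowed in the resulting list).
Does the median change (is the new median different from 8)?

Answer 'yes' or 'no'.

Answer: no

Derivation:
Old median = 8
Insert x = 8
New median = 8
Changed? no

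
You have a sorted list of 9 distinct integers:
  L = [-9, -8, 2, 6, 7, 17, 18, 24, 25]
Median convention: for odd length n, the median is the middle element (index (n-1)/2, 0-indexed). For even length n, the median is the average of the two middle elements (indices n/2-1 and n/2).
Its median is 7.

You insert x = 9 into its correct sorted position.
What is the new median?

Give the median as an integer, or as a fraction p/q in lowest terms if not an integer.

Old list (sorted, length 9): [-9, -8, 2, 6, 7, 17, 18, 24, 25]
Old median = 7
Insert x = 9
Old length odd (9). Middle was index 4 = 7.
New length even (10). New median = avg of two middle elements.
x = 9: 5 elements are < x, 4 elements are > x.
New sorted list: [-9, -8, 2, 6, 7, 9, 17, 18, 24, 25]
New median = 8

Answer: 8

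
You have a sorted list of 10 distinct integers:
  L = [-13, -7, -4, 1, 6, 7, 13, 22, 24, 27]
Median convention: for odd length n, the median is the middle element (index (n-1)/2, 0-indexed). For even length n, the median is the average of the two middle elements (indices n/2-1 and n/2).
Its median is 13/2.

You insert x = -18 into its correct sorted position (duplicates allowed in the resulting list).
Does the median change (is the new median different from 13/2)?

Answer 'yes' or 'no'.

Old median = 13/2
Insert x = -18
New median = 6
Changed? yes

Answer: yes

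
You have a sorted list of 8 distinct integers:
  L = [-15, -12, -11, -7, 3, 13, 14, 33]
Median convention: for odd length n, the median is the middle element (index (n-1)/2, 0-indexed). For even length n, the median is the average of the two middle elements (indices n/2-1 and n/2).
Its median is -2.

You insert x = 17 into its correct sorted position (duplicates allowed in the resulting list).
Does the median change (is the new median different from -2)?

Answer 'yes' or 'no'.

Old median = -2
Insert x = 17
New median = 3
Changed? yes

Answer: yes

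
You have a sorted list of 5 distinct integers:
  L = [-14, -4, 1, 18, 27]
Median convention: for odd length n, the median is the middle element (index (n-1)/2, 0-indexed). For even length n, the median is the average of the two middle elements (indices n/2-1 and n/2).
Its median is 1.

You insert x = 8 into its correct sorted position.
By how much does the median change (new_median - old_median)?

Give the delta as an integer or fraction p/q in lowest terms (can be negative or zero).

Old median = 1
After inserting x = 8: new sorted = [-14, -4, 1, 8, 18, 27]
New median = 9/2
Delta = 9/2 - 1 = 7/2

Answer: 7/2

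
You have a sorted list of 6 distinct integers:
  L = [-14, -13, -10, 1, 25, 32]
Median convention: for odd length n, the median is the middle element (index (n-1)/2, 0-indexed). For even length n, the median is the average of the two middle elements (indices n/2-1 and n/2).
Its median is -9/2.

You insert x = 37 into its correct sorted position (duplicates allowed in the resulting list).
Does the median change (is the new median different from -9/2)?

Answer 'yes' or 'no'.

Old median = -9/2
Insert x = 37
New median = 1
Changed? yes

Answer: yes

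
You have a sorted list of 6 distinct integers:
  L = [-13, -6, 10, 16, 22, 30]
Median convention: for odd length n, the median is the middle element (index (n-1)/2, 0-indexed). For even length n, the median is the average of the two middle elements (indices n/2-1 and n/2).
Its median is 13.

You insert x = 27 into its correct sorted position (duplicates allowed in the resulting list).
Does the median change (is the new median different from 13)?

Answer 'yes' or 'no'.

Old median = 13
Insert x = 27
New median = 16
Changed? yes

Answer: yes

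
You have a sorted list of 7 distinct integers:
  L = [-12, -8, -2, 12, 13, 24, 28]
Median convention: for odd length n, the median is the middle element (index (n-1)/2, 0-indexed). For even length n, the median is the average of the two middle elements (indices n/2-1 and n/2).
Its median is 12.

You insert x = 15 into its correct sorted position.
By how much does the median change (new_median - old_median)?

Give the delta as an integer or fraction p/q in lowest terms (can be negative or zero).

Old median = 12
After inserting x = 15: new sorted = [-12, -8, -2, 12, 13, 15, 24, 28]
New median = 25/2
Delta = 25/2 - 12 = 1/2

Answer: 1/2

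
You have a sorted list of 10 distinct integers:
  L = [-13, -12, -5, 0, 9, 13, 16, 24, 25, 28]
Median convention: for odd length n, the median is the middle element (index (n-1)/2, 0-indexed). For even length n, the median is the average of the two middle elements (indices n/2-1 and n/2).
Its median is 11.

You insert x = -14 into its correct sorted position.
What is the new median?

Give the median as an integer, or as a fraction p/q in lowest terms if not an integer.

Answer: 9

Derivation:
Old list (sorted, length 10): [-13, -12, -5, 0, 9, 13, 16, 24, 25, 28]
Old median = 11
Insert x = -14
Old length even (10). Middle pair: indices 4,5 = 9,13.
New length odd (11). New median = single middle element.
x = -14: 0 elements are < x, 10 elements are > x.
New sorted list: [-14, -13, -12, -5, 0, 9, 13, 16, 24, 25, 28]
New median = 9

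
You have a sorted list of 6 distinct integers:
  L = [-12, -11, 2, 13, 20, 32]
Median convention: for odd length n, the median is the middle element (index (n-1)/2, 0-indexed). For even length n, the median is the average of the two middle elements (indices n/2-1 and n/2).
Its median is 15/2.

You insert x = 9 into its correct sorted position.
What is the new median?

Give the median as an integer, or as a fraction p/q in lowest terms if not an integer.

Answer: 9

Derivation:
Old list (sorted, length 6): [-12, -11, 2, 13, 20, 32]
Old median = 15/2
Insert x = 9
Old length even (6). Middle pair: indices 2,3 = 2,13.
New length odd (7). New median = single middle element.
x = 9: 3 elements are < x, 3 elements are > x.
New sorted list: [-12, -11, 2, 9, 13, 20, 32]
New median = 9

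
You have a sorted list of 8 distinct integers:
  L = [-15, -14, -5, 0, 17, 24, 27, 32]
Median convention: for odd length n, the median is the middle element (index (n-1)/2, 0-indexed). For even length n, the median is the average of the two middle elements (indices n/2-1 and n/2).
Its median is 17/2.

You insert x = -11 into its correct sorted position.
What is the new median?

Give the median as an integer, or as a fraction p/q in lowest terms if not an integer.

Old list (sorted, length 8): [-15, -14, -5, 0, 17, 24, 27, 32]
Old median = 17/2
Insert x = -11
Old length even (8). Middle pair: indices 3,4 = 0,17.
New length odd (9). New median = single middle element.
x = -11: 2 elements are < x, 6 elements are > x.
New sorted list: [-15, -14, -11, -5, 0, 17, 24, 27, 32]
New median = 0

Answer: 0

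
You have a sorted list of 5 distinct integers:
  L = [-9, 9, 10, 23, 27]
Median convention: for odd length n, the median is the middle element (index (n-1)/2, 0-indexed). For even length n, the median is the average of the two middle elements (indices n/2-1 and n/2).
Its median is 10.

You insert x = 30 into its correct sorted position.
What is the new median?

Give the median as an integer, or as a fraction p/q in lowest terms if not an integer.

Answer: 33/2

Derivation:
Old list (sorted, length 5): [-9, 9, 10, 23, 27]
Old median = 10
Insert x = 30
Old length odd (5). Middle was index 2 = 10.
New length even (6). New median = avg of two middle elements.
x = 30: 5 elements are < x, 0 elements are > x.
New sorted list: [-9, 9, 10, 23, 27, 30]
New median = 33/2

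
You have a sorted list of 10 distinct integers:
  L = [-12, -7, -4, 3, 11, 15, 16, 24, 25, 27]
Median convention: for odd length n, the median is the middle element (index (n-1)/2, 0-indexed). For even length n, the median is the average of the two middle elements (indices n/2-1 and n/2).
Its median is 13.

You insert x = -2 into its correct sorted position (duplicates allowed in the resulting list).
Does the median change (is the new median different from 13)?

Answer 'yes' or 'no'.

Old median = 13
Insert x = -2
New median = 11
Changed? yes

Answer: yes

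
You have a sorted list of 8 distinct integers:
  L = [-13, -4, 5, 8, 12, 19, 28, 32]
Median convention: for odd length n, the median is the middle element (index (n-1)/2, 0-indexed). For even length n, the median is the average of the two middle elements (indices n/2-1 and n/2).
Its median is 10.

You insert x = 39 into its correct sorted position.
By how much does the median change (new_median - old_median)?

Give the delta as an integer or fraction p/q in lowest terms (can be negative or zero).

Old median = 10
After inserting x = 39: new sorted = [-13, -4, 5, 8, 12, 19, 28, 32, 39]
New median = 12
Delta = 12 - 10 = 2

Answer: 2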